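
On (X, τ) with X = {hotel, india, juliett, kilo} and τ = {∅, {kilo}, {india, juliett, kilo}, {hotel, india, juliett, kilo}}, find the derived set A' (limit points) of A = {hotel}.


A' = ∅

For each x ∈ X, list the open sets U ∈ τ with x ∈ U, then check whether U ∩ (A ∖ {x}) ≠ ∅ for every such U.
  x = hotel: open {hotel, india, juliett, kilo} ∋ x has {hotel, india, juliett, kilo} ∩ (A ∖ {hotel}) = ∅, so x is NOT a limit point.
  x = india: open {india, juliett, kilo} ∋ x has {india, juliett, kilo} ∩ (A ∖ {india}) = ∅, so x is NOT a limit point.
  x = juliett: open {india, juliett, kilo} ∋ x has {india, juliett, kilo} ∩ (A ∖ {juliett}) = ∅, so x is NOT a limit point.
  x = kilo: open {kilo} ∋ x has {kilo} ∩ (A ∖ {kilo}) = ∅, so x is NOT a limit point.
Collecting: A' = ∅.


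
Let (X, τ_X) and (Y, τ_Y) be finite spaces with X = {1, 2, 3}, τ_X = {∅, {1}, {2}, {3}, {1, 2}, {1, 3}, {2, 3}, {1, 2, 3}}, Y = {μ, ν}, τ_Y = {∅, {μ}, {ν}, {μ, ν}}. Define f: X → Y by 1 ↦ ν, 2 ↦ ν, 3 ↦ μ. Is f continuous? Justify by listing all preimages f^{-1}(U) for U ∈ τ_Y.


f IS continuous.

Compute f^{-1}(U) for each U ∈ τ_Y:
  U = ∅: f^{-1}(U) = ∅ ∈ τ_X ✓.
  U = {μ}: f^{-1}(U) = {3} ∈ τ_X ✓.
  U = {ν}: f^{-1}(U) = {1, 2} ∈ τ_X ✓.
  U = {μ, ν}: f^{-1}(U) = {1, 2, 3} ∈ τ_X ✓.
Every preimage lies in τ_X, so f IS continuous.


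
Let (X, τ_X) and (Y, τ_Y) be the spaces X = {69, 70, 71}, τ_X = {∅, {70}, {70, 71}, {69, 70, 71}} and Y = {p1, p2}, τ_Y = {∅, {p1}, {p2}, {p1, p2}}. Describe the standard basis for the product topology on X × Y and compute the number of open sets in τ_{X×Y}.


Basis B = {∅ × ∅, {70} × {p1}, {70} × {p2}, {70} × {p1, p2}, {70, 71} × {p1}, {70, 71} × {p2}, {69, 70, 71} × {p1}, {69, 70, 71} × {p2}, {70, 71} × {p1, p2}, {69, 70, 71} × {p1, p2}}; |τ_{X×Y}| = 16.

Enumerate products U × V with U ∈ τ_X, V ∈ τ_Y (deduplicated):
  ∅ × ∅ = {} (∅)
  {70} × {p1} = {(70,p1)}
  {70} × {p2} = {(70,p2)}
  {70} × {p1, p2} = {(70,p1), (70,p2)}
  {70, 71} × {p1} = {(70,p1), (71,p1)}
  {70, 71} × {p2} = {(70,p2), (71,p2)}
  {69, 70, 71} × {p1} = {(69,p1), (70,p1), (71,p1)}
  {69, 70, 71} × {p2} = {(69,p2), (70,p2), (71,p2)}
  {70, 71} × {p1, p2} = {(70,p1), (70,p2), (71,p1), (71,p2)}
  {69, 70, 71} × {p1, p2} = {(69,p1), (69,p2), (70,p1), (70,p2), (71,p1), (71,p2)}
These 10 distinct sets form the basis B.
Close under arbitrary unions to get τ_{X×Y}; counting gives |τ_{X×Y}| = 16.


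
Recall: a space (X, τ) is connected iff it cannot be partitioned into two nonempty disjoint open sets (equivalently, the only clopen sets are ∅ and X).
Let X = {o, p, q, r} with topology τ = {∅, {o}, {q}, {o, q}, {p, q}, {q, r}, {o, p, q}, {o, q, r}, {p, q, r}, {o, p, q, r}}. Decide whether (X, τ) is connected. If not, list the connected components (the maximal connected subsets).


(X, τ) is disconnected; components = [{o}, {p, q, r}].

Find clopen sets (U ∈ τ with X ∖ U ∈ τ):
  U = ∅, X ∖ U = {o, p, q, r} — both open, so U is clopen.
  U = {o}, X ∖ U = {p, q, r} — both open, so U is clopen.
  U = {p, q, r}, X ∖ U = {o} — both open, so U is clopen.
  U = {o, p, q, r}, X ∖ U = ∅ — both open, so U is clopen.
Nontrivial clopen(s) exist: e.g. {p, q, r}. So (X, τ) is disconnected.
Compute connected components by grouping points that agree on all clopens:
  component: {o}
  component: {p, q, r}


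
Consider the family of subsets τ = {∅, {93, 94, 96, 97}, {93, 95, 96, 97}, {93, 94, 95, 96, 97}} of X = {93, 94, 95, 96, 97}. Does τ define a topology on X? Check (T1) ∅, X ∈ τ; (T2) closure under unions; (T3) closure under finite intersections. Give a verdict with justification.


τ is NOT a topology on X.

Axiom (T1): ∅ ∈ τ? Yes; X ∈ τ? Yes.
Axiom (T2/T3): check pairwise unions and intersections of members of τ.
Counterexample for (T3): {93, 94, 96, 97} ∩ {93, 95, 96, 97} = {93, 96, 97} ∉ τ. Therefore τ is NOT a topology.


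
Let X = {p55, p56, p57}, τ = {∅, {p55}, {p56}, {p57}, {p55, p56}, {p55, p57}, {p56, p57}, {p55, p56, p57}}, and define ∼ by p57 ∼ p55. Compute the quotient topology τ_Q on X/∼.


X/∼ = {[p55=p57], [p56]}; |τ_Q| = 4.

Equivalence classes: [p55=p57], [p56].
Quotient map π: X → X/∼ sends p55 ↦ [p55=p57], p56 ↦ [p56], p57 ↦ [p55=p57].
For each subset V ⊆ X/∼, compute π^{-1}(V) ⊆ X and check whether π^{-1}(V) ∈ τ. V is open in τ_Q iff π^{-1}(V) ∈ τ.
  V = {}: π^{-1}(V) = ∅ ∈ τ ✓.
  V = {[p55=p57]}: π^{-1}(V) = {p55, p57} ∈ τ ✓.
  V = {[p56]}: π^{-1}(V) = {p56} ∈ τ ✓.
  V = {[p55=p57], [p56]}: π^{-1}(V) = {p55, p56, p57} ∈ τ ✓.
Open sets in the quotient: τ_Q = {{}, {[p55=p57]}, {[p56]}, {[p55=p57], [p56]}} (4 elements).


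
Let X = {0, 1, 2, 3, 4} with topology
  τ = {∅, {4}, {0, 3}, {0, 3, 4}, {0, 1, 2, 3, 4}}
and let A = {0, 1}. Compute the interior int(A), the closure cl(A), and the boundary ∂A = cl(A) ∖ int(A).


int(A) = ∅, cl(A) = {0, 1, 2, 3}, ∂A = {0, 1, 2, 3}.

Closed sets in (X, τ) are complements of opens:
  closed(X, τ) = {∅, {1, 2}, {1, 2, 4}, {0, 1, 2, 3}, {0, 1, 2, 3, 4}}.
int(A) = ⋃ {U ∈ τ : U ⊆ A}. Opens contained in A: ∅.
Taking the union of these: int(A) = ∅.
cl(A) = ⋂ {C closed : A ⊆ C}. Closed sets containing A: {0, 1, 2, 3}, {0, 1, 2, 3, 4}.
Intersecting these: cl(A) = {0, 1, 2, 3}.
∂A = cl(A) ∖ int(A) = {0, 1, 2, 3} ∖ ∅ = {0, 1, 2, 3}.


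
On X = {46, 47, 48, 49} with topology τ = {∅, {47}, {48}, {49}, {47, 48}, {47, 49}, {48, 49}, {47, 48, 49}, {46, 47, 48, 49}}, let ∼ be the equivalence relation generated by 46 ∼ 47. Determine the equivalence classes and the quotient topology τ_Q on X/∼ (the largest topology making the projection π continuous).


X/∼ = {[46=47], [48], [49]}; |τ_Q| = 5.

Equivalence classes: [46=47], [48], [49].
Quotient map π: X → X/∼ sends 46 ↦ [46=47], 47 ↦ [46=47], 48 ↦ [48], 49 ↦ [49].
For each subset V ⊆ X/∼, compute π^{-1}(V) ⊆ X and check whether π^{-1}(V) ∈ τ. V is open in τ_Q iff π^{-1}(V) ∈ τ.
  V = {}: π^{-1}(V) = ∅ ∈ τ ✓.
  V = {[46=47]}: π^{-1}(V) = {46, 47} ∉ τ ✗.
  V = {[48]}: π^{-1}(V) = {48} ∈ τ ✓.
  V = {[46=47], [48]}: π^{-1}(V) = {46, 47, 48} ∉ τ ✗.
  V = {[49]}: π^{-1}(V) = {49} ∈ τ ✓.
  V = {[46=47], [49]}: π^{-1}(V) = {46, 47, 49} ∉ τ ✗.
  V = {[48], [49]}: π^{-1}(V) = {48, 49} ∈ τ ✓.
  V = {[46=47], [48], [49]}: π^{-1}(V) = {46, 47, 48, 49} ∈ τ ✓.
Open sets in the quotient: τ_Q = {{}, {[48]}, {[49]}, {[48], [49]}, {[46=47], [48], [49]}} (5 elements).


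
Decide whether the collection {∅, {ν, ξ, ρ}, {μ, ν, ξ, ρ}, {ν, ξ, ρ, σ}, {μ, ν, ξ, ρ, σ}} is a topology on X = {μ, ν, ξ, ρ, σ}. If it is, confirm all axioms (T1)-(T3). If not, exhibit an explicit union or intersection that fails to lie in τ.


τ IS a topology on X.

Axiom (T1): ∅ ∈ τ? Yes; X ∈ τ? Yes.
Axiom (T2/T3): check pairwise unions and intersections of members of τ.
All pairwise intersections and unions checked — each lies in τ. Therefore τ satisfies (T1), (T2), (T3): it IS a topology on X.


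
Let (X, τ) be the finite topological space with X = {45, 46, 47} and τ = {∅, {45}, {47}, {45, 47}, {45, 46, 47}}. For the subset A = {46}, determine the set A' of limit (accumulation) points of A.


A' = ∅

For each x ∈ X, list the open sets U ∈ τ with x ∈ U, then check whether U ∩ (A ∖ {x}) ≠ ∅ for every such U.
  x = 45: open {45} ∋ x has {45} ∩ (A ∖ {45}) = ∅, so x is NOT a limit point.
  x = 46: open {45, 46, 47} ∋ x has {45, 46, 47} ∩ (A ∖ {46}) = ∅, so x is NOT a limit point.
  x = 47: open {47} ∋ x has {47} ∩ (A ∖ {47}) = ∅, so x is NOT a limit point.
Collecting: A' = ∅.


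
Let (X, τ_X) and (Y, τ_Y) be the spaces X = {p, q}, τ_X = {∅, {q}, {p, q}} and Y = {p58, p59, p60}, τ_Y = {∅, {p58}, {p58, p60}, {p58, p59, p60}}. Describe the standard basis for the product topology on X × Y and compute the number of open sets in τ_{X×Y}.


Basis B = {∅ × ∅, {q} × {p58}, {p, q} × {p58}, {q} × {p58, p60}, {q} × {p58, p59, p60}, {p, q} × {p58, p60}, {p, q} × {p58, p59, p60}}; |τ_{X×Y}| = 10.

Enumerate products U × V with U ∈ τ_X, V ∈ τ_Y (deduplicated):
  ∅ × ∅ = {} (∅)
  {q} × {p58} = {(q,p58)}
  {p, q} × {p58} = {(p,p58), (q,p58)}
  {q} × {p58, p60} = {(q,p58), (q,p60)}
  {q} × {p58, p59, p60} = {(q,p58), (q,p59), (q,p60)}
  {p, q} × {p58, p60} = {(p,p58), (p,p60), (q,p58), (q,p60)}
  {p, q} × {p58, p59, p60} = {(p,p58), (p,p59), (p,p60), (q,p58), (q,p59), (q,p60)}
These 7 distinct sets form the basis B.
Close under arbitrary unions to get τ_{X×Y}; counting gives |τ_{X×Y}| = 10.


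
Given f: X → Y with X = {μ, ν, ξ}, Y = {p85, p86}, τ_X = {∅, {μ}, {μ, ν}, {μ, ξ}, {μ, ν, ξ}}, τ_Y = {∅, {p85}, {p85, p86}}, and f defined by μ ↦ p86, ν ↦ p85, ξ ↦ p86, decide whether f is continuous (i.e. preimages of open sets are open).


f is NOT continuous.

Compute f^{-1}(U) for each U ∈ τ_Y:
  U = ∅: f^{-1}(U) = ∅ ∈ τ_X ✓.
  U = {p85}: f^{-1}(U) = {ν} ∉ τ_X ✗.
  U = {p85, p86}: f^{-1}(U) = {μ, ν, ξ} ∈ τ_X ✓.
Found U = {p85} with f^{-1}(U) = {ν} not in τ_X. Therefore f is NOT continuous.


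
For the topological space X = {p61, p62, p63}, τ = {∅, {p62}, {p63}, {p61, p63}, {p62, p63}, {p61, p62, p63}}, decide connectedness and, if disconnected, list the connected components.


(X, τ) is disconnected; components = [{p62}, {p61, p63}].

Find clopen sets (U ∈ τ with X ∖ U ∈ τ):
  U = ∅, X ∖ U = {p61, p62, p63} — both open, so U is clopen.
  U = {p62}, X ∖ U = {p61, p63} — both open, so U is clopen.
  U = {p61, p63}, X ∖ U = {p62} — both open, so U is clopen.
  U = {p61, p62, p63}, X ∖ U = ∅ — both open, so U is clopen.
Nontrivial clopen(s) exist: e.g. {p62}. So (X, τ) is disconnected.
Compute connected components by grouping points that agree on all clopens:
  component: {p62}
  component: {p61, p63}


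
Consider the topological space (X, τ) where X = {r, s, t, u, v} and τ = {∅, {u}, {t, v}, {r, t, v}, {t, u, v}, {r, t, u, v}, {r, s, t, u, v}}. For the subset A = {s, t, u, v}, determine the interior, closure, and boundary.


int(A) = {t, u, v}, cl(A) = {r, s, t, u, v}, ∂A = {r, s}.

Closed sets in (X, τ) are complements of opens:
  closed(X, τ) = {∅, {s}, {r, s}, {s, u}, {r, s, u}, {r, s, t, v}, {r, s, t, u, v}}.
int(A) = ⋃ {U ∈ τ : U ⊆ A}. Opens contained in A: ∅, {u}, {t, v}, {t, u, v}.
Taking the union of these: int(A) = {t, u, v}.
cl(A) = ⋂ {C closed : A ⊆ C}. Closed sets containing A: {r, s, t, u, v}.
Intersecting these: cl(A) = {r, s, t, u, v}.
∂A = cl(A) ∖ int(A) = {r, s, t, u, v} ∖ {t, u, v} = {r, s}.


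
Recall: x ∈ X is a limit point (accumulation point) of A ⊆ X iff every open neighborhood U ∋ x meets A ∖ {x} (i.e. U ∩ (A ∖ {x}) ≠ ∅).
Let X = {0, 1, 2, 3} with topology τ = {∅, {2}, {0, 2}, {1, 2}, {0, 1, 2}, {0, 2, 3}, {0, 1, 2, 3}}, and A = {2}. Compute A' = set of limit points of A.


A' = {0, 1, 3}

For each x ∈ X, list the open sets U ∈ τ with x ∈ U, then check whether U ∩ (A ∖ {x}) ≠ ∅ for every such U.
  x = 0: opens ∋ x are {0, 2}, {0, 1, 2}, {0, 2, 3}, {0, 1, 2, 3}; each meets A ∖ {0}, so x IS a limit point.
  x = 1: opens ∋ x are {1, 2}, {0, 1, 2}, {0, 1, 2, 3}; each meets A ∖ {1}, so x IS a limit point.
  x = 2: open {2} ∋ x has {2} ∩ (A ∖ {2}) = ∅, so x is NOT a limit point.
  x = 3: opens ∋ x are {0, 2, 3}, {0, 1, 2, 3}; each meets A ∖ {3}, so x IS a limit point.
Collecting: A' = {0, 1, 3}.


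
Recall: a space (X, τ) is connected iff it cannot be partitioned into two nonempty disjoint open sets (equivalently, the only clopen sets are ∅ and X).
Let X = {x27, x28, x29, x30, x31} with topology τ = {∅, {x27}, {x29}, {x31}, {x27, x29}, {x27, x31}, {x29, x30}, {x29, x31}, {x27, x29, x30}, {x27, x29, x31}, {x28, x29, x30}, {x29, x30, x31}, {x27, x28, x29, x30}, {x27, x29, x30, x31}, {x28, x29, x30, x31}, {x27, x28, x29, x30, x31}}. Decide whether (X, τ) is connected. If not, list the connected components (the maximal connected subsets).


(X, τ) is disconnected; components = [{x27}, {x31}, {x28, x29, x30}].

Find clopen sets (U ∈ τ with X ∖ U ∈ τ):
  U = ∅, X ∖ U = {x27, x28, x29, x30, x31} — both open, so U is clopen.
  U = {x27}, X ∖ U = {x28, x29, x30, x31} — both open, so U is clopen.
  U = {x31}, X ∖ U = {x27, x28, x29, x30} — both open, so U is clopen.
  U = {x27, x31}, X ∖ U = {x28, x29, x30} — both open, so U is clopen.
  U = {x28, x29, x30}, X ∖ U = {x27, x31} — both open, so U is clopen.
  U = {x27, x28, x29, x30}, X ∖ U = {x31} — both open, so U is clopen.
  U = {x28, x29, x30, x31}, X ∖ U = {x27} — both open, so U is clopen.
  U = {x27, x28, x29, x30, x31}, X ∖ U = ∅ — both open, so U is clopen.
Nontrivial clopen(s) exist: e.g. {x31}. So (X, τ) is disconnected.
Compute connected components by grouping points that agree on all clopens:
  component: {x27}
  component: {x31}
  component: {x28, x29, x30}


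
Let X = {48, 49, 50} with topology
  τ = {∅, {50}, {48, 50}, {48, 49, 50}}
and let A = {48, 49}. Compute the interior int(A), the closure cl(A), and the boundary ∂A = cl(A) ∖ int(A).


int(A) = ∅, cl(A) = {48, 49}, ∂A = {48, 49}.

Closed sets in (X, τ) are complements of opens:
  closed(X, τ) = {∅, {49}, {48, 49}, {48, 49, 50}}.
int(A) = ⋃ {U ∈ τ : U ⊆ A}. Opens contained in A: ∅.
Taking the union of these: int(A) = ∅.
cl(A) = ⋂ {C closed : A ⊆ C}. Closed sets containing A: {48, 49}, {48, 49, 50}.
Intersecting these: cl(A) = {48, 49}.
∂A = cl(A) ∖ int(A) = {48, 49} ∖ ∅ = {48, 49}.


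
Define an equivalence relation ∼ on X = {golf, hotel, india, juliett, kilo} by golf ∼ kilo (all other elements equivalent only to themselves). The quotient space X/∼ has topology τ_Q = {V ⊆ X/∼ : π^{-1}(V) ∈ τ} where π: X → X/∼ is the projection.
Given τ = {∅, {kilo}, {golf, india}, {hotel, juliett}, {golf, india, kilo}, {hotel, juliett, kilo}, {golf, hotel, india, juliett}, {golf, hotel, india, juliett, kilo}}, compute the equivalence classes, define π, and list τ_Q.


X/∼ = {[golf=kilo], [hotel], [india], [juliett]}; |τ_Q| = 4.

Equivalence classes: [golf=kilo], [hotel], [india], [juliett].
Quotient map π: X → X/∼ sends golf ↦ [golf=kilo], hotel ↦ [hotel], india ↦ [india], juliett ↦ [juliett], kilo ↦ [golf=kilo].
For each subset V ⊆ X/∼, compute π^{-1}(V) ⊆ X and check whether π^{-1}(V) ∈ τ. V is open in τ_Q iff π^{-1}(V) ∈ τ.
  V = {}: π^{-1}(V) = ∅ ∈ τ ✓.
  V = {[golf=kilo]}: π^{-1}(V) = {golf, kilo} ∉ τ ✗.
  V = {[hotel]}: π^{-1}(V) = {hotel} ∉ τ ✗.
  V = {[golf=kilo], [hotel]}: π^{-1}(V) = {golf, hotel, kilo} ∉ τ ✗.
  V = {[india]}: π^{-1}(V) = {india} ∉ τ ✗.
  V = {[golf=kilo], [india]}: π^{-1}(V) = {golf, india, kilo} ∈ τ ✓.
  V = {[hotel], [india]}: π^{-1}(V) = {hotel, india} ∉ τ ✗.
  V = {[golf=kilo], [hotel], [india]}: π^{-1}(V) = {golf, hotel, india, kilo} ∉ τ ✗.
  V = {[juliett]}: π^{-1}(V) = {juliett} ∉ τ ✗.
  V = {[golf=kilo], [juliett]}: π^{-1}(V) = {golf, juliett, kilo} ∉ τ ✗.
  V = {[hotel], [juliett]}: π^{-1}(V) = {hotel, juliett} ∈ τ ✓.
  V = {[golf=kilo], [hotel], [juliett]}: π^{-1}(V) = {golf, hotel, juliett, kilo} ∉ τ ✗.
  V = {[india], [juliett]}: π^{-1}(V) = {india, juliett} ∉ τ ✗.
  V = {[golf=kilo], [india], [juliett]}: π^{-1}(V) = {golf, india, juliett, kilo} ∉ τ ✗.
  V = {[hotel], [india], [juliett]}: π^{-1}(V) = {hotel, india, juliett} ∉ τ ✗.
  V = {[golf=kilo], [hotel], [india], [juliett]}: π^{-1}(V) = {golf, hotel, india, juliett, kilo} ∈ τ ✓.
Open sets in the quotient: τ_Q = {{}, {[golf=kilo], [india]}, {[hotel], [juliett]}, {[golf=kilo], [hotel], [india], [juliett]}} (4 elements).


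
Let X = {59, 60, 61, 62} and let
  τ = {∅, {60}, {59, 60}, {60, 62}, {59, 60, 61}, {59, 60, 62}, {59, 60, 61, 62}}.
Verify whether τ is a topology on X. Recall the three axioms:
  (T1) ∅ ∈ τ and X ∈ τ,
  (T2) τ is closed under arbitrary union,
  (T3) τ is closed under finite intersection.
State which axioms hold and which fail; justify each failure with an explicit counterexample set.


τ IS a topology on X.

Axiom (T1): ∅ ∈ τ? Yes; X ∈ τ? Yes.
Axiom (T2/T3): check pairwise unions and intersections of members of τ.
All pairwise intersections and unions checked — each lies in τ. Therefore τ satisfies (T1), (T2), (T3): it IS a topology on X.


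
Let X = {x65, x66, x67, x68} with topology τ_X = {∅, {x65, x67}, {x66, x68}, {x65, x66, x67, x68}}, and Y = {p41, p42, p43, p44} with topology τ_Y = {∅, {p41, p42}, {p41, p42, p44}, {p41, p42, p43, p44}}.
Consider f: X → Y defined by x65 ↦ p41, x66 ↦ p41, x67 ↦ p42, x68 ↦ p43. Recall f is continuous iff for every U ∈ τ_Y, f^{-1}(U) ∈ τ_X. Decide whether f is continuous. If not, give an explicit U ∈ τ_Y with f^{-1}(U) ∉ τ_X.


f is NOT continuous.

Compute f^{-1}(U) for each U ∈ τ_Y:
  U = ∅: f^{-1}(U) = ∅ ∈ τ_X ✓.
  U = {p41, p42}: f^{-1}(U) = {x65, x66, x67} ∉ τ_X ✗.
  U = {p41, p42, p44}: f^{-1}(U) = {x65, x66, x67} ∉ τ_X ✗.
  U = {p41, p42, p43, p44}: f^{-1}(U) = {x65, x66, x67, x68} ∈ τ_X ✓.
Found U = {p41, p42} with f^{-1}(U) = {x65, x66, x67} not in τ_X. Therefore f is NOT continuous.


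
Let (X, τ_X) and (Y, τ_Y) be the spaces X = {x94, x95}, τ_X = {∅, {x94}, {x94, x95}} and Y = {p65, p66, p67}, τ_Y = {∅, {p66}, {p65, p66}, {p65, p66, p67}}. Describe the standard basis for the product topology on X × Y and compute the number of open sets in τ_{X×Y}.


Basis B = {∅ × ∅, {x94} × {p66}, {x94} × {p65, p66}, {x94, x95} × {p66}, {x94} × {p65, p66, p67}, {x94, x95} × {p65, p66}, {x94, x95} × {p65, p66, p67}}; |τ_{X×Y}| = 10.

Enumerate products U × V with U ∈ τ_X, V ∈ τ_Y (deduplicated):
  ∅ × ∅ = {} (∅)
  {x94} × {p66} = {(x94,p66)}
  {x94} × {p65, p66} = {(x94,p65), (x94,p66)}
  {x94, x95} × {p66} = {(x94,p66), (x95,p66)}
  {x94} × {p65, p66, p67} = {(x94,p65), (x94,p66), (x94,p67)}
  {x94, x95} × {p65, p66} = {(x94,p65), (x94,p66), (x95,p65), (x95,p66)}
  {x94, x95} × {p65, p66, p67} = {(x94,p65), (x94,p66), (x94,p67), (x95,p65), (x95,p66), (x95,p67)}
These 7 distinct sets form the basis B.
Close under arbitrary unions to get τ_{X×Y}; counting gives |τ_{X×Y}| = 10.


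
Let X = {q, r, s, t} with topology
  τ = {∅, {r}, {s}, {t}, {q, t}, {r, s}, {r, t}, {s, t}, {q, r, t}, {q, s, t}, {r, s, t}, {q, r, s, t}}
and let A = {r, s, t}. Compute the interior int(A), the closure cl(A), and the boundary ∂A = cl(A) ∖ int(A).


int(A) = {r, s, t}, cl(A) = {q, r, s, t}, ∂A = {q}.

Closed sets in (X, τ) are complements of opens:
  closed(X, τ) = {∅, {q}, {r}, {s}, {q, r}, {q, s}, {q, t}, {r, s}, {q, r, s}, {q, r, t}, {q, s, t}, {q, r, s, t}}.
int(A) = ⋃ {U ∈ τ : U ⊆ A}. Opens contained in A: ∅, {r}, {s}, {t}, {r, s}, {r, t}, {s, t}, {r, s, t}.
Taking the union of these: int(A) = {r, s, t}.
cl(A) = ⋂ {C closed : A ⊆ C}. Closed sets containing A: {q, r, s, t}.
Intersecting these: cl(A) = {q, r, s, t}.
∂A = cl(A) ∖ int(A) = {q, r, s, t} ∖ {r, s, t} = {q}.


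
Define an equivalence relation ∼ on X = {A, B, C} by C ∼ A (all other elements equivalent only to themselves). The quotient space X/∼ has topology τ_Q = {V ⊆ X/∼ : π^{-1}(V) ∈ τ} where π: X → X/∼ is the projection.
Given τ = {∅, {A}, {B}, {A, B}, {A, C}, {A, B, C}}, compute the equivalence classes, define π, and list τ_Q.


X/∼ = {[A=C], [B]}; |τ_Q| = 4.

Equivalence classes: [A=C], [B].
Quotient map π: X → X/∼ sends A ↦ [A=C], B ↦ [B], C ↦ [A=C].
For each subset V ⊆ X/∼, compute π^{-1}(V) ⊆ X and check whether π^{-1}(V) ∈ τ. V is open in τ_Q iff π^{-1}(V) ∈ τ.
  V = {}: π^{-1}(V) = ∅ ∈ τ ✓.
  V = {[A=C]}: π^{-1}(V) = {A, C} ∈ τ ✓.
  V = {[B]}: π^{-1}(V) = {B} ∈ τ ✓.
  V = {[A=C], [B]}: π^{-1}(V) = {A, B, C} ∈ τ ✓.
Open sets in the quotient: τ_Q = {{}, {[A=C]}, {[B]}, {[A=C], [B]}} (4 elements).


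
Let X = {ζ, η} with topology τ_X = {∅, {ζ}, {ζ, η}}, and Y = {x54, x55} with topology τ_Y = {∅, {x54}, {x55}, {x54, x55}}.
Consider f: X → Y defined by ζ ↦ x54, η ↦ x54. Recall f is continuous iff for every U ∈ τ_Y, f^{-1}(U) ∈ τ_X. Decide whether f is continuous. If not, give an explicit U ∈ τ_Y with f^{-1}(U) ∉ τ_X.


f IS continuous.

Compute f^{-1}(U) for each U ∈ τ_Y:
  U = ∅: f^{-1}(U) = ∅ ∈ τ_X ✓.
  U = {x54}: f^{-1}(U) = {ζ, η} ∈ τ_X ✓.
  U = {x55}: f^{-1}(U) = ∅ ∈ τ_X ✓.
  U = {x54, x55}: f^{-1}(U) = {ζ, η} ∈ τ_X ✓.
Every preimage lies in τ_X, so f IS continuous.


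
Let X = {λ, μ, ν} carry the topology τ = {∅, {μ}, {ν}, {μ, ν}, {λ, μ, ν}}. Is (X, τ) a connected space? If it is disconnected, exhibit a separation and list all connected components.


(X, τ) is connected.

Find clopen sets (U ∈ τ with X ∖ U ∈ τ):
  U = ∅, X ∖ U = {λ, μ, ν} — both open, so U is clopen.
  U = {λ, μ, ν}, X ∖ U = ∅ — both open, so U is clopen.
Only trivial clopens (∅ and X) exist, so (X, τ) is connected.
Compute connected components by grouping points that agree on all clopens:
  component: {λ, μ, ν}


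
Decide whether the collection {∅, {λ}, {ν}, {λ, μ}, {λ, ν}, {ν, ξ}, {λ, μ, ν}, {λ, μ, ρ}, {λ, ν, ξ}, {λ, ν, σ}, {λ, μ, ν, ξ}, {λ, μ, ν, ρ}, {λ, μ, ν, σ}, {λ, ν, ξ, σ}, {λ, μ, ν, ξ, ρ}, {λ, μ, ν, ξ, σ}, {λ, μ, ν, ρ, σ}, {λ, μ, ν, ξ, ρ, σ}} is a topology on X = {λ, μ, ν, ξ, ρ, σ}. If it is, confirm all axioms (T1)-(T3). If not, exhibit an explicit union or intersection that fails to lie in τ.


τ IS a topology on X.

Axiom (T1): ∅ ∈ τ? Yes; X ∈ τ? Yes.
Axiom (T2/T3): check pairwise unions and intersections of members of τ.
All pairwise intersections and unions checked — each lies in τ. Therefore τ satisfies (T1), (T2), (T3): it IS a topology on X.


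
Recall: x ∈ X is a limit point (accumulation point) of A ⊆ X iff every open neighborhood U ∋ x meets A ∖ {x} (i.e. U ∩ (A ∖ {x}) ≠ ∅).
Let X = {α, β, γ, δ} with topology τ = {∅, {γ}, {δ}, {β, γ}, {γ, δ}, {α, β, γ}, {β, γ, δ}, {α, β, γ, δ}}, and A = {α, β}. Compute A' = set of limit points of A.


A' = {α}

For each x ∈ X, list the open sets U ∈ τ with x ∈ U, then check whether U ∩ (A ∖ {x}) ≠ ∅ for every such U.
  x = α: opens ∋ x are {α, β, γ}, {α, β, γ, δ}; each meets A ∖ {α}, so x IS a limit point.
  x = β: open {β, γ} ∋ x has {β, γ} ∩ (A ∖ {β}) = ∅, so x is NOT a limit point.
  x = γ: open {γ} ∋ x has {γ} ∩ (A ∖ {γ}) = ∅, so x is NOT a limit point.
  x = δ: open {δ} ∋ x has {δ} ∩ (A ∖ {δ}) = ∅, so x is NOT a limit point.
Collecting: A' = {α}.


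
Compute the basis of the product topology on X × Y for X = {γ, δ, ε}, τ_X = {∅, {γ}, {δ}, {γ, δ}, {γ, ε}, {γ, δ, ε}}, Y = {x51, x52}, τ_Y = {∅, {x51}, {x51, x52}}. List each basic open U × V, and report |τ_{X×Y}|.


Basis B = {∅ × ∅, {γ} × {x51}, {δ} × {x51}, {γ} × {x51, x52}, {γ, δ} × {x51}, {γ, ε} × {x51}, {δ} × {x51, x52}, {γ, δ, ε} × {x51}, {γ, δ} × {x51, x52}, {γ, ε} × {x51, x52}, {γ, δ, ε} × {x51, x52}}; |τ_{X×Y}| = 18.

Enumerate products U × V with U ∈ τ_X, V ∈ τ_Y (deduplicated):
  ∅ × ∅ = {} (∅)
  {γ} × {x51} = {(γ,x51)}
  {δ} × {x51} = {(δ,x51)}
  {γ} × {x51, x52} = {(γ,x51), (γ,x52)}
  {γ, δ} × {x51} = {(γ,x51), (δ,x51)}
  {γ, ε} × {x51} = {(γ,x51), (ε,x51)}
  {δ} × {x51, x52} = {(δ,x51), (δ,x52)}
  {γ, δ, ε} × {x51} = {(γ,x51), (δ,x51), (ε,x51)}
  {γ, δ} × {x51, x52} = {(γ,x51), (γ,x52), (δ,x51), (δ,x52)}
  {γ, ε} × {x51, x52} = {(γ,x51), (γ,x52), (ε,x51), (ε,x52)}
  {γ, δ, ε} × {x51, x52} = {(γ,x51), (γ,x52), (δ,x51), (δ,x52), (ε,x51), (ε,x52)}
These 11 distinct sets form the basis B.
Close under arbitrary unions to get τ_{X×Y}; counting gives |τ_{X×Y}| = 18.


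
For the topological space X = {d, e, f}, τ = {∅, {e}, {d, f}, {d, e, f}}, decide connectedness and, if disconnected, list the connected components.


(X, τ) is disconnected; components = [{e}, {d, f}].

Find clopen sets (U ∈ τ with X ∖ U ∈ τ):
  U = ∅, X ∖ U = {d, e, f} — both open, so U is clopen.
  U = {e}, X ∖ U = {d, f} — both open, so U is clopen.
  U = {d, f}, X ∖ U = {e} — both open, so U is clopen.
  U = {d, e, f}, X ∖ U = ∅ — both open, so U is clopen.
Nontrivial clopen(s) exist: e.g. {d, f}. So (X, τ) is disconnected.
Compute connected components by grouping points that agree on all clopens:
  component: {e}
  component: {d, f}


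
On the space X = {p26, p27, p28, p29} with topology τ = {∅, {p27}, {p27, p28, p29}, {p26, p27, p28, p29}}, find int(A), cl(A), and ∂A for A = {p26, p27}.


int(A) = {p27}, cl(A) = {p26, p27, p28, p29}, ∂A = {p26, p28, p29}.

Closed sets in (X, τ) are complements of opens:
  closed(X, τ) = {∅, {p26}, {p26, p28, p29}, {p26, p27, p28, p29}}.
int(A) = ⋃ {U ∈ τ : U ⊆ A}. Opens contained in A: ∅, {p27}.
Taking the union of these: int(A) = {p27}.
cl(A) = ⋂ {C closed : A ⊆ C}. Closed sets containing A: {p26, p27, p28, p29}.
Intersecting these: cl(A) = {p26, p27, p28, p29}.
∂A = cl(A) ∖ int(A) = {p26, p27, p28, p29} ∖ {p27} = {p26, p28, p29}.


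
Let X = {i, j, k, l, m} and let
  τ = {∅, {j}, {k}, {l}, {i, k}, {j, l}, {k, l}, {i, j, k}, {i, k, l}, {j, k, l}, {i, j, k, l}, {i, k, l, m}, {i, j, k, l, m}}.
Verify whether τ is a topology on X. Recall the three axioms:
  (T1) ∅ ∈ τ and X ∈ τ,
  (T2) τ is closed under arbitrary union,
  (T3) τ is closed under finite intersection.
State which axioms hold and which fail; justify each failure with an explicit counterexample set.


τ is NOT a topology on X.

Axiom (T1): ∅ ∈ τ? Yes; X ∈ τ? Yes.
Axiom (T2/T3): check pairwise unions and intersections of members of τ.
Counterexample for (T2): {j} ∪ {k} = {j, k} ∉ τ. Therefore τ is NOT a topology.


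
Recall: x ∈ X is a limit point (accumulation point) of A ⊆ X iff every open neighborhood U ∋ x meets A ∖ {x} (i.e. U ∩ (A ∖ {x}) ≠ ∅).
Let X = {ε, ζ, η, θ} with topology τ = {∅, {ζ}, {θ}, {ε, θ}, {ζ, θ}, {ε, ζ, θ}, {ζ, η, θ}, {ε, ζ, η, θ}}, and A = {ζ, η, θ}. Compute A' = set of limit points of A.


A' = {ε, η}

For each x ∈ X, list the open sets U ∈ τ with x ∈ U, then check whether U ∩ (A ∖ {x}) ≠ ∅ for every such U.
  x = ε: opens ∋ x are {ε, θ}, {ε, ζ, θ}, {ε, ζ, η, θ}; each meets A ∖ {ε}, so x IS a limit point.
  x = ζ: open {ζ} ∋ x has {ζ} ∩ (A ∖ {ζ}) = ∅, so x is NOT a limit point.
  x = η: opens ∋ x are {ζ, η, θ}, {ε, ζ, η, θ}; each meets A ∖ {η}, so x IS a limit point.
  x = θ: open {θ} ∋ x has {θ} ∩ (A ∖ {θ}) = ∅, so x is NOT a limit point.
Collecting: A' = {ε, η}.


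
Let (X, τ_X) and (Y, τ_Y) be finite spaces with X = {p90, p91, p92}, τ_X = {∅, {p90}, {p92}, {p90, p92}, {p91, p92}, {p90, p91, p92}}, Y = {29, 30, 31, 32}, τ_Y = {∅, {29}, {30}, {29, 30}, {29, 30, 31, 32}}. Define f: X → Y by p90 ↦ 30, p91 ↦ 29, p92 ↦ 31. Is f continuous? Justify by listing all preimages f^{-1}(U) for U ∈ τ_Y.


f is NOT continuous.

Compute f^{-1}(U) for each U ∈ τ_Y:
  U = ∅: f^{-1}(U) = ∅ ∈ τ_X ✓.
  U = {29}: f^{-1}(U) = {p91} ∉ τ_X ✗.
  U = {30}: f^{-1}(U) = {p90} ∈ τ_X ✓.
  U = {29, 30}: f^{-1}(U) = {p90, p91} ∉ τ_X ✗.
  U = {29, 30, 31, 32}: f^{-1}(U) = {p90, p91, p92} ∈ τ_X ✓.
Found U = {29} with f^{-1}(U) = {p91} not in τ_X. Therefore f is NOT continuous.


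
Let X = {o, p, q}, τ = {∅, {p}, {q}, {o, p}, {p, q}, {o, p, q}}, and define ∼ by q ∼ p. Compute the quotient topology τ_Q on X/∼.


X/∼ = {[o], [p=q]}; |τ_Q| = 3.

Equivalence classes: [o], [p=q].
Quotient map π: X → X/∼ sends o ↦ [o], p ↦ [p=q], q ↦ [p=q].
For each subset V ⊆ X/∼, compute π^{-1}(V) ⊆ X and check whether π^{-1}(V) ∈ τ. V is open in τ_Q iff π^{-1}(V) ∈ τ.
  V = {}: π^{-1}(V) = ∅ ∈ τ ✓.
  V = {[o]}: π^{-1}(V) = {o} ∉ τ ✗.
  V = {[p=q]}: π^{-1}(V) = {p, q} ∈ τ ✓.
  V = {[o], [p=q]}: π^{-1}(V) = {o, p, q} ∈ τ ✓.
Open sets in the quotient: τ_Q = {{}, {[p=q]}, {[o], [p=q]}} (3 elements).


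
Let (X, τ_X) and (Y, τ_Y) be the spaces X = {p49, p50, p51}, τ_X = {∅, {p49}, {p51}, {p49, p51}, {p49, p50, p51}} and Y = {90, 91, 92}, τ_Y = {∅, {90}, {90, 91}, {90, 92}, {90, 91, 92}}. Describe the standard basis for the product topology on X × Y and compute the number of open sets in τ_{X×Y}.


Basis B = {∅ × ∅, {p49} × {90}, {p51} × {90}, {p49} × {90, 91}, {p49} × {90, 92}, {p49, p51} × {90}, {p51} × {90, 91}, {p51} × {90, 92}, {p49} × {90, 91, 92}, {p49, p50, p51} × {90}, {p51} × {90, 91, 92}, {p49, p51} × {90, 91}, {p49, p51} × {90, 92}, {p49, p51} × {90, 91, 92}, {p49, p50, p51} × {90, 91}, {p49, p50, p51} × {90, 92}, {p49, p50, p51} × {90, 91, 92}}; |τ_{X×Y}| = 50.

Enumerate products U × V with U ∈ τ_X, V ∈ τ_Y (deduplicated):
  ∅ × ∅ = {} (∅)
  {p49} × {90} = {(p49,90)}
  {p51} × {90} = {(p51,90)}
  {p49} × {90, 91} = {(p49,90), (p49,91)}
  {p49} × {90, 92} = {(p49,90), (p49,92)}
  {p49, p51} × {90} = {(p49,90), (p51,90)}
  {p51} × {90, 91} = {(p51,90), (p51,91)}
  {p51} × {90, 92} = {(p51,90), (p51,92)}
  {p49} × {90, 91, 92} = {(p49,90), (p49,91), (p49,92)}
  {p49, p50, p51} × {90} = {(p49,90), (p50,90), (p51,90)}
  {p51} × {90, 91, 92} = {(p51,90), (p51,91), (p51,92)}
  {p49, p51} × {90, 91} = {(p49,90), (p49,91), (p51,90), (p51,91)}
  {p49, p51} × {90, 92} = {(p49,90), (p49,92), (p51,90), (p51,92)}
  {p49, p51} × {90, 91, 92} = {(p49,90), (p49,91), (p49,92), (p51,90), (p51,91), (p51,92)}
  {p49, p50, p51} × {90, 91} = {(p49,90), (p49,91), (p50,90), (p50,91), (p51,90), (p51,91)}
  {p49, p50, p51} × {90, 92} = {(p49,90), (p49,92), (p50,90), (p50,92), (p51,90), (p51,92)}
  {p49, p50, p51} × {90, 91, 92} = {(p49,90), (p49,91), (p49,92), (p50,90), (p50,91), (p50,92), (p51,90), (p51,91), (p51,92)}
These 17 distinct sets form the basis B.
Close under arbitrary unions to get τ_{X×Y}; counting gives |τ_{X×Y}| = 50.


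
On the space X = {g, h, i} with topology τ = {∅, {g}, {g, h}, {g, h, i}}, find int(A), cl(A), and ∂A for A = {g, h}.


int(A) = {g, h}, cl(A) = {g, h, i}, ∂A = {i}.

Closed sets in (X, τ) are complements of opens:
  closed(X, τ) = {∅, {i}, {h, i}, {g, h, i}}.
int(A) = ⋃ {U ∈ τ : U ⊆ A}. Opens contained in A: ∅, {g}, {g, h}.
Taking the union of these: int(A) = {g, h}.
cl(A) = ⋂ {C closed : A ⊆ C}. Closed sets containing A: {g, h, i}.
Intersecting these: cl(A) = {g, h, i}.
∂A = cl(A) ∖ int(A) = {g, h, i} ∖ {g, h} = {i}.


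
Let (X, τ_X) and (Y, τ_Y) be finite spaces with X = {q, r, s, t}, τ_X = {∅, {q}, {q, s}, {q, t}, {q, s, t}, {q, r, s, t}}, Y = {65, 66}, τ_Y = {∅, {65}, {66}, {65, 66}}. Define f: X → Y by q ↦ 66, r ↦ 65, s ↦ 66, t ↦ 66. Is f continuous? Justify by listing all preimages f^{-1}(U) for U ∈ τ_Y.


f is NOT continuous.

Compute f^{-1}(U) for each U ∈ τ_Y:
  U = ∅: f^{-1}(U) = ∅ ∈ τ_X ✓.
  U = {65}: f^{-1}(U) = {r} ∉ τ_X ✗.
  U = {66}: f^{-1}(U) = {q, s, t} ∈ τ_X ✓.
  U = {65, 66}: f^{-1}(U) = {q, r, s, t} ∈ τ_X ✓.
Found U = {65} with f^{-1}(U) = {r} not in τ_X. Therefore f is NOT continuous.


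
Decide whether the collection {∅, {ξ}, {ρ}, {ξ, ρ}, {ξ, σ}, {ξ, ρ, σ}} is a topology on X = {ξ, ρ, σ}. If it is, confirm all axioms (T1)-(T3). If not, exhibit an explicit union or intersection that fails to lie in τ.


τ IS a topology on X.

Axiom (T1): ∅ ∈ τ? Yes; X ∈ τ? Yes.
Axiom (T2/T3): check pairwise unions and intersections of members of τ.
All pairwise intersections and unions checked — each lies in τ. Therefore τ satisfies (T1), (T2), (T3): it IS a topology on X.


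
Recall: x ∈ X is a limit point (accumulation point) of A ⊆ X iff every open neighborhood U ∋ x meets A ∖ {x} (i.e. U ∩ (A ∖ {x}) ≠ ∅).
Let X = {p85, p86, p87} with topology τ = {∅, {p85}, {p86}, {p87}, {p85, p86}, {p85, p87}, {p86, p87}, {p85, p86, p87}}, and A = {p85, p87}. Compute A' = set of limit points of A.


A' = ∅

For each x ∈ X, list the open sets U ∈ τ with x ∈ U, then check whether U ∩ (A ∖ {x}) ≠ ∅ for every such U.
  x = p85: open {p85} ∋ x has {p85} ∩ (A ∖ {p85}) = ∅, so x is NOT a limit point.
  x = p86: open {p86} ∋ x has {p86} ∩ (A ∖ {p86}) = ∅, so x is NOT a limit point.
  x = p87: open {p87} ∋ x has {p87} ∩ (A ∖ {p87}) = ∅, so x is NOT a limit point.
Collecting: A' = ∅.


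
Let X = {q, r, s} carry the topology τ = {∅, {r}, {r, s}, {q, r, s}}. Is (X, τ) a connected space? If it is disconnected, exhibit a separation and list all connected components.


(X, τ) is connected.

Find clopen sets (U ∈ τ with X ∖ U ∈ τ):
  U = ∅, X ∖ U = {q, r, s} — both open, so U is clopen.
  U = {q, r, s}, X ∖ U = ∅ — both open, so U is clopen.
Only trivial clopens (∅ and X) exist, so (X, τ) is connected.
Compute connected components by grouping points that agree on all clopens:
  component: {q, r, s}


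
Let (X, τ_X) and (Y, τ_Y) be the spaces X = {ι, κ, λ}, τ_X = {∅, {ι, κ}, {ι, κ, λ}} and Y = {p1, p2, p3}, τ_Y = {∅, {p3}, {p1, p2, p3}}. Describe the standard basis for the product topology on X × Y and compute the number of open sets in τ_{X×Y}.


Basis B = {∅ × ∅, {ι, κ} × {p3}, {ι, κ, λ} × {p3}, {ι, κ} × {p1, p2, p3}, {ι, κ, λ} × {p1, p2, p3}}; |τ_{X×Y}| = 6.

Enumerate products U × V with U ∈ τ_X, V ∈ τ_Y (deduplicated):
  ∅ × ∅ = {} (∅)
  {ι, κ} × {p3} = {(ι,p3), (κ,p3)}
  {ι, κ, λ} × {p3} = {(ι,p3), (κ,p3), (λ,p3)}
  {ι, κ} × {p1, p2, p3} = {(ι,p1), (ι,p2), (ι,p3), (κ,p1), (κ,p2), (κ,p3)}
  {ι, κ, λ} × {p1, p2, p3} = {(ι,p1), (ι,p2), (ι,p3), (κ,p1), (κ,p2), (κ,p3), (λ,p1), (λ,p2), (λ,p3)}
These 5 distinct sets form the basis B.
Close under arbitrary unions to get τ_{X×Y}; counting gives |τ_{X×Y}| = 6.


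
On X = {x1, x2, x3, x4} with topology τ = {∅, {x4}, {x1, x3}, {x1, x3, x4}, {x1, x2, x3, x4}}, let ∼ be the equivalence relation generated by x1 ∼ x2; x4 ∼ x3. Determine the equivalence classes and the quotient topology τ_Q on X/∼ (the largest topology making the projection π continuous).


X/∼ = {[x1=x2], [x3=x4]}; |τ_Q| = 2.

Equivalence classes: [x1=x2], [x3=x4].
Quotient map π: X → X/∼ sends x1 ↦ [x1=x2], x2 ↦ [x1=x2], x3 ↦ [x3=x4], x4 ↦ [x3=x4].
For each subset V ⊆ X/∼, compute π^{-1}(V) ⊆ X and check whether π^{-1}(V) ∈ τ. V is open in τ_Q iff π^{-1}(V) ∈ τ.
  V = {}: π^{-1}(V) = ∅ ∈ τ ✓.
  V = {[x1=x2]}: π^{-1}(V) = {x1, x2} ∉ τ ✗.
  V = {[x3=x4]}: π^{-1}(V) = {x3, x4} ∉ τ ✗.
  V = {[x1=x2], [x3=x4]}: π^{-1}(V) = {x1, x2, x3, x4} ∈ τ ✓.
Open sets in the quotient: τ_Q = {{}, {[x1=x2], [x3=x4]}} (2 elements).


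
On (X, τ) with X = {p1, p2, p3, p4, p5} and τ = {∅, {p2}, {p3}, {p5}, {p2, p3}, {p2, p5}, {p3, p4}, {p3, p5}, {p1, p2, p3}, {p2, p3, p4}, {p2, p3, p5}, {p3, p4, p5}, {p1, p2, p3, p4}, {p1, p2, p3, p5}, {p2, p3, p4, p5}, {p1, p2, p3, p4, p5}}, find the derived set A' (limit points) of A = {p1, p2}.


A' = {p1}

For each x ∈ X, list the open sets U ∈ τ with x ∈ U, then check whether U ∩ (A ∖ {x}) ≠ ∅ for every such U.
  x = p1: opens ∋ x are {p1, p2, p3}, {p1, p2, p3, p4}, {p1, p2, p3, p5}, {p1, p2, p3, p4, p5}; each meets A ∖ {p1}, so x IS a limit point.
  x = p2: open {p2} ∋ x has {p2} ∩ (A ∖ {p2}) = ∅, so x is NOT a limit point.
  x = p3: open {p3} ∋ x has {p3} ∩ (A ∖ {p3}) = ∅, so x is NOT a limit point.
  x = p4: open {p3, p4} ∋ x has {p3, p4} ∩ (A ∖ {p4}) = ∅, so x is NOT a limit point.
  x = p5: open {p5} ∋ x has {p5} ∩ (A ∖ {p5}) = ∅, so x is NOT a limit point.
Collecting: A' = {p1}.


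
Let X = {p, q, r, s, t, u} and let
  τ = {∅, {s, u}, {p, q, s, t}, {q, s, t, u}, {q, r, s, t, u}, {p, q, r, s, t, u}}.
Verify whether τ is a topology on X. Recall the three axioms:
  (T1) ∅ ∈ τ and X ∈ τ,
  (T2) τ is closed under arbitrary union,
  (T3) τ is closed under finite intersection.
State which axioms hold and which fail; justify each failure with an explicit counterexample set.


τ is NOT a topology on X.

Axiom (T1): ∅ ∈ τ? Yes; X ∈ τ? Yes.
Axiom (T2/T3): check pairwise unions and intersections of members of τ.
Counterexample for (T3): {s, u} ∩ {p, q, s, t} = {s} ∉ τ. Therefore τ is NOT a topology.


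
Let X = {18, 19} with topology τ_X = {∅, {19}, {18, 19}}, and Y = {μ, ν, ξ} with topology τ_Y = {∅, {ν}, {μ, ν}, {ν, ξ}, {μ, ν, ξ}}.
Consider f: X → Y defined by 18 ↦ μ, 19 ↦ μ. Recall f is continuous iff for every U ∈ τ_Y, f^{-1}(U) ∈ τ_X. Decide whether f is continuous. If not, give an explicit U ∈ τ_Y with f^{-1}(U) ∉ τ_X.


f IS continuous.

Compute f^{-1}(U) for each U ∈ τ_Y:
  U = ∅: f^{-1}(U) = ∅ ∈ τ_X ✓.
  U = {ν}: f^{-1}(U) = ∅ ∈ τ_X ✓.
  U = {μ, ν}: f^{-1}(U) = {18, 19} ∈ τ_X ✓.
  U = {ν, ξ}: f^{-1}(U) = ∅ ∈ τ_X ✓.
  U = {μ, ν, ξ}: f^{-1}(U) = {18, 19} ∈ τ_X ✓.
Every preimage lies in τ_X, so f IS continuous.


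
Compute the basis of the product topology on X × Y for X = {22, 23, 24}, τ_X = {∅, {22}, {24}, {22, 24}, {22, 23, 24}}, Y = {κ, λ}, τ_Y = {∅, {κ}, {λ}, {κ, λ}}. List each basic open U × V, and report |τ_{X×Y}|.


Basis B = {∅ × ∅, {22} × {κ}, {22} × {λ}, {24} × {κ}, {24} × {λ}, {22} × {κ, λ}, {22, 24} × {κ}, {22, 24} × {λ}, {24} × {κ, λ}, {22, 23, 24} × {κ}, {22, 23, 24} × {λ}, {22, 24} × {κ, λ}, {22, 23, 24} × {κ, λ}}; |τ_{X×Y}| = 25.

Enumerate products U × V with U ∈ τ_X, V ∈ τ_Y (deduplicated):
  ∅ × ∅ = {} (∅)
  {22} × {κ} = {(22,κ)}
  {22} × {λ} = {(22,λ)}
  {24} × {κ} = {(24,κ)}
  {24} × {λ} = {(24,λ)}
  {22} × {κ, λ} = {(22,κ), (22,λ)}
  {22, 24} × {κ} = {(22,κ), (24,κ)}
  {22, 24} × {λ} = {(22,λ), (24,λ)}
  {24} × {κ, λ} = {(24,κ), (24,λ)}
  {22, 23, 24} × {κ} = {(22,κ), (23,κ), (24,κ)}
  {22, 23, 24} × {λ} = {(22,λ), (23,λ), (24,λ)}
  {22, 24} × {κ, λ} = {(22,κ), (22,λ), (24,κ), (24,λ)}
  {22, 23, 24} × {κ, λ} = {(22,κ), (22,λ), (23,κ), (23,λ), (24,κ), (24,λ)}
These 13 distinct sets form the basis B.
Close under arbitrary unions to get τ_{X×Y}; counting gives |τ_{X×Y}| = 25.


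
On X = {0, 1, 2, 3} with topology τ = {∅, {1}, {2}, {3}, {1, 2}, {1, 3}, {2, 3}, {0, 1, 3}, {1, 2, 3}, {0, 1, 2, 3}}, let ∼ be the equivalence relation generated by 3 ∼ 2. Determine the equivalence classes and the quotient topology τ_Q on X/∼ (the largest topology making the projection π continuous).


X/∼ = {[0], [1], [2=3]}; |τ_Q| = 5.

Equivalence classes: [0], [1], [2=3].
Quotient map π: X → X/∼ sends 0 ↦ [0], 1 ↦ [1], 2 ↦ [2=3], 3 ↦ [2=3].
For each subset V ⊆ X/∼, compute π^{-1}(V) ⊆ X and check whether π^{-1}(V) ∈ τ. V is open in τ_Q iff π^{-1}(V) ∈ τ.
  V = {}: π^{-1}(V) = ∅ ∈ τ ✓.
  V = {[0]}: π^{-1}(V) = {0} ∉ τ ✗.
  V = {[1]}: π^{-1}(V) = {1} ∈ τ ✓.
  V = {[0], [1]}: π^{-1}(V) = {0, 1} ∉ τ ✗.
  V = {[2=3]}: π^{-1}(V) = {2, 3} ∈ τ ✓.
  V = {[0], [2=3]}: π^{-1}(V) = {0, 2, 3} ∉ τ ✗.
  V = {[1], [2=3]}: π^{-1}(V) = {1, 2, 3} ∈ τ ✓.
  V = {[0], [1], [2=3]}: π^{-1}(V) = {0, 1, 2, 3} ∈ τ ✓.
Open sets in the quotient: τ_Q = {{}, {[1]}, {[2=3]}, {[1], [2=3]}, {[0], [1], [2=3]}} (5 elements).


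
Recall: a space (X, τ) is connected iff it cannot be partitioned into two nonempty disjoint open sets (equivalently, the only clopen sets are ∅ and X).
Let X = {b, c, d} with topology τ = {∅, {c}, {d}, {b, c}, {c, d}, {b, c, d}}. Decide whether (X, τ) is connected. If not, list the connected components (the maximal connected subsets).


(X, τ) is disconnected; components = [{d}, {b, c}].

Find clopen sets (U ∈ τ with X ∖ U ∈ τ):
  U = ∅, X ∖ U = {b, c, d} — both open, so U is clopen.
  U = {d}, X ∖ U = {b, c} — both open, so U is clopen.
  U = {b, c}, X ∖ U = {d} — both open, so U is clopen.
  U = {b, c, d}, X ∖ U = ∅ — both open, so U is clopen.
Nontrivial clopen(s) exist: e.g. {b, c}. So (X, τ) is disconnected.
Compute connected components by grouping points that agree on all clopens:
  component: {d}
  component: {b, c}
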